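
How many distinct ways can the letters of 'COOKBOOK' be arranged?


Letters: 8, freq: {'C': 1, 'O': 4, 'K': 2, 'B': 1}
8!/(1!×4!×2!×1!) = 40320/48 = 840

840


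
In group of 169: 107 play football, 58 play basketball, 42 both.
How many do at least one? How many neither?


|A∪B| = 107+58-42 = 123
Neither = 169-123 = 46

At least one: 123; Neither: 46


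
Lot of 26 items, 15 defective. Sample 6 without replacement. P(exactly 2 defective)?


Hypergeometric: C(15,2)×C(11,4)/C(26,6)
= 105×330/230230 = 45/299

P(X=2) = 45/299 ≈ 15.05%


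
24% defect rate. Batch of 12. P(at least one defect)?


P(all good) = (19/25)^12 = 2213314919066161/59604644775390625
P(≥1 defect) = 57391329856324464/59604644775390625

P = 57391329856324464/59604644775390625 ≈ 96.29%


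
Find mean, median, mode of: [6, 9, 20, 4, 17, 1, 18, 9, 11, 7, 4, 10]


Sorted: [1, 4, 4, 6, 7, 9, 9, 10, 11, 17, 18, 20]
Mean = 116/12 = 29/3
Median = 9
Freq: {6: 1, 9: 2, 20: 1, 4: 2, 17: 1, 1: 1, 18: 1, 11: 1, 7: 1, 10: 1}
Mode: [4, 9]

Mean=29/3, Median=9, Mode=[4, 9]


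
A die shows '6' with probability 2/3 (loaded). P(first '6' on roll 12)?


Geometric: P(X=12) = (1-p)^(k-1)×p = (1/3)^11×2/3 = 2/531441

P(X=12) = 2/531441 ≈ 0.00%


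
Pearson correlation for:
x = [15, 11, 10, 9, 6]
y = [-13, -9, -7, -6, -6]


n=5, Σx=51, Σy=-41, Σxy=-454, Σx²=563, Σy²=371
r = (5×(-454) - 51×(-41))/√((5×563 - 51²)(5×371 - (-41)²))
= -179/√(214×174) = -179/√37236 ≈ -179/192.9663 ≈ -0.9276

r ≈ -0.9276


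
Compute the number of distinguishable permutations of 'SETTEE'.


Letters: 6, freq: {'S': 1, 'E': 3, 'T': 2}
6!/(1!×3!×2!) = 720/12 = 60

60


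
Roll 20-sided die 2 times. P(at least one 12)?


P(no 12)^2 = (19/20)^2 = 361/400
P(≥1) = 1 - 361/400 = 39/400

P = 39/400 ≈ 9.75%


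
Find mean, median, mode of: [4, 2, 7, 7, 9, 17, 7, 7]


Sorted: [2, 4, 7, 7, 7, 7, 9, 17]
Mean = 60/8 = 15/2
Median = 7
Freq: {4: 1, 2: 1, 7: 4, 9: 1, 17: 1}
Mode: [7]

Mean=15/2, Median=7, Mode=7


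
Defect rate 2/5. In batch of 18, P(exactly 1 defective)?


Binomial: P(X=1) = C(18,1)×p^1×(1-p)^17
= 18 × 2/5 × 129140163/762939453125 = 4649045868/3814697265625

P(X=1) = 4649045868/3814697265625 ≈ 0.12%


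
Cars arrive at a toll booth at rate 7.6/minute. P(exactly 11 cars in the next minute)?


Poisson(λ=7.6): P(X=11) = e^(-λ)×λ^k/k!
= e^(-7.6) × 7.6^11 / 11!
≈ 0.0005004514334 × 4885955588.58 / 39916800 ≈ 0.061257

P(X=11) ≈ 0.061257 ≈ 6.13%


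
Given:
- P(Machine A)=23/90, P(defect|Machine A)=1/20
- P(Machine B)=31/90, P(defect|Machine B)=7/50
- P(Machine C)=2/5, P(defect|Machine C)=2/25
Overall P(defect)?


P(B) = Σ P(B|Aᵢ)×P(Aᵢ)
  1/20×23/90 = 23/1800
  7/50×31/90 = 217/4500
  2/25×2/5 = 4/125
Sum = 93/1000

P(defect) = 93/1000 ≈ 9.30%


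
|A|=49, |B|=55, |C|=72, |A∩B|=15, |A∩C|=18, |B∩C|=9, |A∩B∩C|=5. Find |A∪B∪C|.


|A∪B∪C| = 49+55+72-15-18-9+5 = 139

|A∪B∪C| = 139


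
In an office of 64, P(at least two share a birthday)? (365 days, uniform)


P(all different) = Π(365-i)/365 for i=0..63
= 0.002810
P(match) = 1 - 0.002810 = 0.997190

P ≈ 0.9972 ≈ 99.72%


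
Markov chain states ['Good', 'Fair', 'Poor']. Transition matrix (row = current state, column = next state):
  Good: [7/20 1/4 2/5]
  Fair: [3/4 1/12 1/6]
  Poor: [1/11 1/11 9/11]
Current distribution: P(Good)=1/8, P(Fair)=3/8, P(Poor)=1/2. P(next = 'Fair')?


P(next=Fair) = Σᵢ P(now=i)×P(i→Fair)
= 1/8×1/4 + 3/8×1/12 + 1/2×1/11
= 1/32 + 1/32 + 1/22 = 19/176

P = 19/176 ≈ 0.1080


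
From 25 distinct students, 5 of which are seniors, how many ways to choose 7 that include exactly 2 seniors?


Choose 2 of the 5 seniors and 5 of the other 20 students:
C(5,2)×C(20,5) = 10×15504 = 155040

155040


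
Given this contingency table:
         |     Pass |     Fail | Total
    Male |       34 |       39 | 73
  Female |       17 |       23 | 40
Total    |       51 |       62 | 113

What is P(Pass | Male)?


P(Pass | Male) = 34/(34+39) = 34/73

P(Pass|Male) = 34/73 ≈ 46.58%


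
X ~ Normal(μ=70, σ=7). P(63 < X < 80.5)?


z₁=(63-70)/7=-1.0, z₂=(80.5-70)/7=1.5
P = Φ(1.5) - Φ(-1.0) = 0.933193 - 0.158655 = 0.774538 ≈ 0.7745

P(63 < X < 80.5) ≈ 0.7745


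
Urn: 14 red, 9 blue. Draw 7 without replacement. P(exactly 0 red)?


Hypergeometric: C(14,0)×C(9,7)/C(23,7)
= 1×36/245157 = 12/81719

P(X=0) = 12/81719 ≈ 0.01%


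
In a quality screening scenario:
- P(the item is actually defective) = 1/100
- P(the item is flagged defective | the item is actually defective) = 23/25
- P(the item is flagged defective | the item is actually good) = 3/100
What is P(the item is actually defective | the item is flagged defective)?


Using Bayes' theorem:
P(A|B) = P(B|A)·P(A) / P(B)

P(the item is flagged defective) = 23/25 × 1/100 + 3/100 × 99/100
= 23/2500 + 297/10000 = 389/10000

P(the item is actually defective|the item is flagged defective) = (23/2500) / (389/10000) = 92/389

P(the item is actually defective|the item is flagged defective) = 92/389 ≈ 23.65%


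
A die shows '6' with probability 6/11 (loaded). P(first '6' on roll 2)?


Geometric: P(X=2) = (1-p)^(k-1)×p = (5/11)^1×6/11 = 30/121

P(X=2) = 30/121 ≈ 24.79%


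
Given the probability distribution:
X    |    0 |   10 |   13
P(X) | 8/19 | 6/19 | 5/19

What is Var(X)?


E[X] = 125/19
E[X²] = 1445/19
Var(X) = E[X²] - (E[X])² = 1445/19 - 15625/361 = 11830/361

Var(X) = 11830/361 ≈ 32.7701


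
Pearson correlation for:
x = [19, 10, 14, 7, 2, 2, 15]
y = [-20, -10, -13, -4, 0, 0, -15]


n=7, Σx=69, Σy=-62, Σxy=-915, Σx²=939, Σy²=910
r = (7×(-915) - 69×(-62))/√((7×939 - 69²)(7×910 - (-62)²))
= -2127/√(1812×2526) = -2127/√4577112 ≈ -2127/2139.4186 ≈ -0.9942

r ≈ -0.9942


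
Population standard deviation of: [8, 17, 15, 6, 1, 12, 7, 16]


Mean = 82/8 = 41/4
  (8-41/4)²=81/16
  (17-41/4)²=729/16
  (15-41/4)²=361/16
  (6-41/4)²=289/16
  (1-41/4)²=1369/16
  (12-41/4)²=49/16
  (7-41/4)²=169/16
  (16-41/4)²=529/16
Σ(x-μ)² = 447/2
σ² = (447/2)/8 = 447/16

σ = √(447/16) ≈ 5.2856


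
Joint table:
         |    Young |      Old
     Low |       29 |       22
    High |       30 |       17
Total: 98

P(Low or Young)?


P(Low∨Young) = P(Low) + P(Young) - P(Low∧Young)
= (51 + 59 - 29)/98 = 81/98

P = 81/98 ≈ 82.65%


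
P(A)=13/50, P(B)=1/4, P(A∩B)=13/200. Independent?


P(A)×P(B) = 13/200
P(A∩B) = 13/200
Equal ✓ → Independent

Yes, independent


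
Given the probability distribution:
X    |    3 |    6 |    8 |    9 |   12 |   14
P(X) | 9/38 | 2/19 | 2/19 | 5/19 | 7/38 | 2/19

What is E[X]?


E[X] = Σ x·P(X=x)
= (3)×(9/38) + (6)×(2/19) + (8)×(2/19) + (9)×(5/19) + (12)×(7/38) + (14)×(2/19)
= 313/38

E[X] = 313/38


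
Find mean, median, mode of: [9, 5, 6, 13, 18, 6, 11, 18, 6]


Sorted: [5, 6, 6, 6, 9, 11, 13, 18, 18]
Mean = 92/9
Median = 9
Freq: {9: 1, 5: 1, 6: 3, 13: 1, 18: 2, 11: 1}
Mode: [6]

Mean=92/9, Median=9, Mode=6


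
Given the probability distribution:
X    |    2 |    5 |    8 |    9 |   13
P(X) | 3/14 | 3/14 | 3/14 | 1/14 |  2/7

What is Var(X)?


E[X] = 53/7
E[X²] = 74
Var(X) = E[X²] - (E[X])² = 74 - 2809/49 = 817/49

Var(X) = 817/49 ≈ 16.6735


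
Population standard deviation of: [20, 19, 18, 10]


Mean = 67/4
  (20-67/4)²=169/16
  (19-67/4)²=81/16
  (18-67/4)²=25/16
  (10-67/4)²=729/16
Σ(x-μ)² = 251/4
σ² = (251/4)/4 = 251/16

σ = √(251/16) ≈ 3.9607


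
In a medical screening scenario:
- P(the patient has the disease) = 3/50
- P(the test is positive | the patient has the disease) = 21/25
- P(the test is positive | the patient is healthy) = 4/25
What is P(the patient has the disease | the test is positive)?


Using Bayes' theorem:
P(A|B) = P(B|A)·P(A) / P(B)

P(the test is positive) = 21/25 × 3/50 + 4/25 × 47/50
= 63/1250 + 94/625 = 251/1250

P(the patient has the disease|the test is positive) = (63/1250) / (251/1250) = 63/251

P(the patient has the disease|the test is positive) = 63/251 ≈ 25.10%


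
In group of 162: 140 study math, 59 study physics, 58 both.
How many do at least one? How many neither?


|A∪B| = 140+59-58 = 141
Neither = 162-141 = 21

At least one: 141; Neither: 21


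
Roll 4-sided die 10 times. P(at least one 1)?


P(no 1)^10 = (3/4)^10 = 59049/1048576
P(≥1) = 1 - 59049/1048576 = 989527/1048576

P = 989527/1048576 ≈ 94.37%


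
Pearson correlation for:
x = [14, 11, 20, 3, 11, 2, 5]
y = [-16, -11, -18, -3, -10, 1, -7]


n=7, Σx=66, Σy=-64, Σxy=-857, Σx²=876, Σy²=860
r = (7×(-857) - 66×(-64))/√((7×876 - 66²)(7×860 - (-64)²))
= -1775/√(1776×1924) = -1775/√3417024 ≈ -1775/1848.5194 ≈ -0.9602

r ≈ -0.9602


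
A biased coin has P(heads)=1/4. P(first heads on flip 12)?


Geometric: P(X=12) = (1-p)^(k-1)×p = (3/4)^11×1/4 = 177147/16777216

P(X=12) = 177147/16777216 ≈ 1.06%


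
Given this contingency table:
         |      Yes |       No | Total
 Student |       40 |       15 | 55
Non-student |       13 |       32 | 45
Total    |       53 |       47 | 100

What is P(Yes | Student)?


P(Yes | Student) = 40/(40+15) = 40/55 = 8/11

P(Yes|Student) = 8/11 ≈ 72.73%


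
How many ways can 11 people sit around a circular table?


Circular arrangements of 11 distinct objects: fix one position to break rotational symmetry.
(n-1)! = 10! = 3628800

3628800


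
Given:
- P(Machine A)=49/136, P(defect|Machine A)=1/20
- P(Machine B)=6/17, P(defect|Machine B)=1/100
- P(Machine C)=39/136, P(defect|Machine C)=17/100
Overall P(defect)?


P(B) = Σ P(B|Aᵢ)×P(Aᵢ)
  1/20×49/136 = 49/2720
  1/100×6/17 = 3/850
  17/100×39/136 = 39/800
Sum = 239/3400

P(defect) = 239/3400 ≈ 7.03%


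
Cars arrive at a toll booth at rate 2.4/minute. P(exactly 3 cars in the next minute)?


Poisson(λ=2.4): P(X=3) = e^(-λ)×λ^k/k!
= e^(-2.4) × 2.4^3 / 3!
≈ 0.09071795329 × 13.824 / 6 ≈ 0.209014

P(X=3) ≈ 0.209014 ≈ 20.90%


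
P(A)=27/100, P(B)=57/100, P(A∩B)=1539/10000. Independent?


P(A)×P(B) = 1539/10000
P(A∩B) = 1539/10000
Equal ✓ → Independent

Yes, independent


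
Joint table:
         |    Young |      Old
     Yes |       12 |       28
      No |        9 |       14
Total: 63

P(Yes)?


P(Yes) = (12+28)/63 = 40/63

P(Yes) = 40/63 ≈ 63.49%


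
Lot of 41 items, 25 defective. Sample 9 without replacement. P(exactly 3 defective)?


Hypergeometric: C(25,3)×C(16,6)/C(41,9)
= 2300×8008/350343565 = 25760/489991

P(X=3) = 25760/489991 ≈ 5.26%


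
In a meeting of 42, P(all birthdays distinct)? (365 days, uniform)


P(all different) = Π(365-i)/365 for i=0..41
= (365/365)×(364/365)×...×(324/365)
= 0.085970

P ≈ 0.0860 ≈ 8.60%


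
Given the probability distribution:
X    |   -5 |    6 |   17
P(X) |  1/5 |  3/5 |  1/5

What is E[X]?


E[X] = Σ x·P(X=x)
= (-5)×(1/5) + (6)×(3/5) + (17)×(1/5)
= 6

E[X] = 6


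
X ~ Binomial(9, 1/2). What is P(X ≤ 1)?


P(X ≤ 1) = Σ P(X=i) for i=0..1
P(X=0) = 1/512
P(X=1) = 9/512
Sum = 5/256

P(X ≤ 1) = 5/256 ≈ 1.95%


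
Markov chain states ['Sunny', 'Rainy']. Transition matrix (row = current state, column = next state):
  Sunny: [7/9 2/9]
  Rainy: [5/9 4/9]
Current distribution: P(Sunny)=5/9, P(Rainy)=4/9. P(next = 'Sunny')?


P(next=Sunny) = Σᵢ P(now=i)×P(i→Sunny)
= 5/9×7/9 + 4/9×5/9
= 35/81 + 20/81 = 55/81

P = 55/81 ≈ 0.6790


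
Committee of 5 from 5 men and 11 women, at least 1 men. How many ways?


Count by #men:
  1M,4W: C(5,1)×C(11,4)=1650
  2M,3W: C(5,2)×C(11,3)=1650
  3M,2W: C(5,3)×C(11,2)=550
  4M,1W: C(5,4)×C(11,1)=55
  5M,0W: C(5,5)×C(11,0)=1
Total = 3906

3906


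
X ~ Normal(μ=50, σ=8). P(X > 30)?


z = (30-50)/8 = -2.5
P(X > 30) = 1 - P(Z ≤ -2.5) = 1 - 0.0062 = 0.9938

P(X > 30) ≈ 0.9938


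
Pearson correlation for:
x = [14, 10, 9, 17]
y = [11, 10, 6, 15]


n=4, Σx=50, Σy=42, Σxy=563, Σx²=666, Σy²=482
r = (4×563 - 50×42)/√((4×666 - 50²)(4×482 - 42²))
= 152/√(164×164) = 152/√26896 ≈ 152/164.0000 ≈ 0.9268

r ≈ 0.9268


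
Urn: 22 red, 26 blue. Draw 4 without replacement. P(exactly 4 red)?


Hypergeometric: C(22,4)×C(26,0)/C(48,4)
= 7315×1/194580 = 1463/38916

P(X=4) = 1463/38916 ≈ 3.76%


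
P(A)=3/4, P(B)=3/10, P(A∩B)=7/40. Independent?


P(A)×P(B) = 9/40
P(A∩B) = 7/40
Not equal → NOT independent

No, not independent


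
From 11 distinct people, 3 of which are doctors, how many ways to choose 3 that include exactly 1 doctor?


Choose 1 of the 3 doctors and 2 of the other 8 people:
C(3,1)×C(8,2) = 3×28 = 84

84


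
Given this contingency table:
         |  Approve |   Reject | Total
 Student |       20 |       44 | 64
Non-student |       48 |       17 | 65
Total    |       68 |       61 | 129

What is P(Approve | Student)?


P(Approve | Student) = 20/(20+44) = 20/64 = 5/16

P(Approve|Student) = 5/16 ≈ 31.25%


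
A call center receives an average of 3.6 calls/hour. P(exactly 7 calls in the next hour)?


Poisson(λ=3.6): P(X=7) = e^(-λ)×λ^k/k!
= e^(-3.6) × 3.6^7 / 7!
≈ 0.02732372245 × 7836.4164096 / 5040 ≈ 0.042484

P(X=7) ≈ 0.042484 ≈ 4.25%


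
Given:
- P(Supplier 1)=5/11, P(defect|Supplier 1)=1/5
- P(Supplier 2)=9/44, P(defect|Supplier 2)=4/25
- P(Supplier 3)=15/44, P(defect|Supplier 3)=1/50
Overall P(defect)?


P(B) = Σ P(B|Aᵢ)×P(Aᵢ)
  1/5×5/11 = 1/11
  4/25×9/44 = 9/275
  1/50×15/44 = 3/440
Sum = 287/2200

P(defect) = 287/2200 ≈ 13.05%


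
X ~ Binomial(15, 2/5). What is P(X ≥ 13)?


P(X ≥ 13) = Σ P(X=i) for i=13..15
P(X=13) = 1548288/6103515625
P(X=14) = 147456/6103515625
P(X=15) = 32768/30517578125
Sum = 8511488/30517578125

P(X ≥ 13) = 8511488/30517578125 ≈ 0.03%


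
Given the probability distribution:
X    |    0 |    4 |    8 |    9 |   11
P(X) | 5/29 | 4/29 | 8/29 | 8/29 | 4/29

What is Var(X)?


E[X] = 196/29
E[X²] = 1708/29
Var(X) = E[X²] - (E[X])² = 1708/29 - 38416/841 = 11116/841

Var(X) = 11116/841 ≈ 13.2176


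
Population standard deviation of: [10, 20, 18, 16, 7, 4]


Mean = 75/6 = 25/2
  (10-25/2)²=25/4
  (20-25/2)²=225/4
  (18-25/2)²=121/4
  (16-25/2)²=49/4
  (7-25/2)²=121/4
  (4-25/2)²=289/4
Σ(x-μ)² = 415/2
σ² = (415/2)/6 = 415/12

σ = √(415/12) ≈ 5.8808


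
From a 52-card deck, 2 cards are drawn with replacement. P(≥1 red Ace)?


P(not a red Ace) = 50/52 = 25/26
P(none in 2 draws) = (25/26)^2 = 625/676
P(≥1 red Ace) = 1 - 625/676 = 51/676

P = 51/676 ≈ 7.54%


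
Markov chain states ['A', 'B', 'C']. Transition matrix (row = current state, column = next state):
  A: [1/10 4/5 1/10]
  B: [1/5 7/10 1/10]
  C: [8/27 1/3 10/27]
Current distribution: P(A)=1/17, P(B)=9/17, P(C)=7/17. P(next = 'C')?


P(next=C) = Σᵢ P(now=i)×P(i→C)
= 1/17×1/10 + 9/17×1/10 + 7/17×10/27
= 1/170 + 9/170 + 70/459 = 97/459

P = 97/459 ≈ 0.2113


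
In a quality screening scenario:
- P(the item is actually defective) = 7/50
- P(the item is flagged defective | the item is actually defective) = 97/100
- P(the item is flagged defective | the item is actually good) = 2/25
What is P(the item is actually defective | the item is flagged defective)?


Using Bayes' theorem:
P(A|B) = P(B|A)·P(A) / P(B)

P(the item is flagged defective) = 97/100 × 7/50 + 2/25 × 43/50
= 679/5000 + 43/625 = 1023/5000

P(the item is actually defective|the item is flagged defective) = (679/5000) / (1023/5000) = 679/1023

P(the item is actually defective|the item is flagged defective) = 679/1023 ≈ 66.37%


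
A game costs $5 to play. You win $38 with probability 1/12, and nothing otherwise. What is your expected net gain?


E[gain] = (38-5)×1/12 + (-5)×11/12
= 11/4 - 55/12 = -11/6

Expected net gain = $-11/6 ≈ $-1.83


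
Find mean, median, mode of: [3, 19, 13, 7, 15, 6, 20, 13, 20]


Sorted: [3, 6, 7, 13, 13, 15, 19, 20, 20]
Mean = 116/9
Median = 13
Freq: {3: 1, 19: 1, 13: 2, 7: 1, 15: 1, 6: 1, 20: 2}
Mode: [13, 20]

Mean=116/9, Median=13, Mode=[13, 20]


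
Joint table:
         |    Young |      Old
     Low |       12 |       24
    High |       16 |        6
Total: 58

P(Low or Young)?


P(Low∨Young) = P(Low) + P(Young) - P(Low∧Young)
= (36 + 28 - 12)/58 = 52/58 = 26/29

P = 26/29 ≈ 89.66%


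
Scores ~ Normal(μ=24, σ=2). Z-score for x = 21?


z = (x - μ)/σ = (21 - 24)/2 = -1.5

z = -1.5


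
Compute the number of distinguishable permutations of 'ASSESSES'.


Letters: 8, freq: {'A': 1, 'S': 5, 'E': 2}
8!/(1!×5!×2!) = 40320/240 = 168

168


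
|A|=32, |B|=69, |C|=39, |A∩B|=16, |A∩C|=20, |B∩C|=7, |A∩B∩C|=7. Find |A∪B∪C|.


|A∪B∪C| = 32+69+39-16-20-7+7 = 104

|A∪B∪C| = 104


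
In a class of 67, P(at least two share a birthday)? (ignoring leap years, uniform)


P(all different) = Π(365-i)/365 for i=0..66
= 0.001560
P(match) = 1 - 0.001560 = 0.998440

P ≈ 0.9984 ≈ 99.84%


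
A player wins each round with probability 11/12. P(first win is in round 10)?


Geometric: P(X=10) = (1-p)^(k-1)×p = (1/12)^9×11/12 = 11/61917364224

P(X=10) = 11/61917364224 ≈ 0.00%


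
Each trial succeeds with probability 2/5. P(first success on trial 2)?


Geometric: P(X=2) = (1-p)^(k-1)×p = (3/5)^1×2/5 = 6/25

P(X=2) = 6/25 ≈ 24.00%


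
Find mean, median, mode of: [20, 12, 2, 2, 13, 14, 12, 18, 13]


Sorted: [2, 2, 12, 12, 13, 13, 14, 18, 20]
Mean = 106/9
Median = 13
Freq: {20: 1, 12: 2, 2: 2, 13: 2, 14: 1, 18: 1}
Mode: [2, 12, 13]

Mean=106/9, Median=13, Mode=[2, 12, 13]


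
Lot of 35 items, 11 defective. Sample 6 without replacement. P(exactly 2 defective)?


Hypergeometric: C(11,2)×C(24,4)/C(35,6)
= 55×10626/1623160 = 759/2108

P(X=2) = 759/2108 ≈ 36.01%


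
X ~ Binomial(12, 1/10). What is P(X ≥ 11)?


P(X ≥ 11) = Σ P(X=i) for i=11..12
P(X=11) = 27/250000000000
P(X=12) = 1/1000000000000
Sum = 109/1000000000000

P(X ≥ 11) = 109/1000000000000 ≈ 0.00%


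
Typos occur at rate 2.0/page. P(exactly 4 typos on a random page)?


Poisson(λ=2.0): P(X=4) = e^(-λ)×λ^k/k!
= e^(-2.0) × 2.0^4 / 4!
≈ 0.1353352832 × 16 / 24 ≈ 0.090224

P(X=4) ≈ 0.090224 ≈ 9.02%


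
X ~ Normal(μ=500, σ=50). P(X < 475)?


z = (475-500)/50 = -0.5
P(Z < -0.5) = 0.3085

P(X < 475) ≈ 0.3085


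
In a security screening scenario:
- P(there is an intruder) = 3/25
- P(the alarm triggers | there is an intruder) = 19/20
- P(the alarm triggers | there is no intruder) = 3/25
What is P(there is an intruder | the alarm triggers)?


Using Bayes' theorem:
P(A|B) = P(B|A)·P(A) / P(B)

P(the alarm triggers) = 19/20 × 3/25 + 3/25 × 22/25
= 57/500 + 66/625 = 549/2500

P(there is an intruder|the alarm triggers) = (57/500) / (549/2500) = 95/183

P(there is an intruder|the alarm triggers) = 95/183 ≈ 51.91%


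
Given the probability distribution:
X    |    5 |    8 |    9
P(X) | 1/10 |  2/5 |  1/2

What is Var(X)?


E[X] = 41/5
E[X²] = 343/5
Var(X) = E[X²] - (E[X])² = 343/5 - 1681/25 = 34/25

Var(X) = 34/25 ≈ 1.3600


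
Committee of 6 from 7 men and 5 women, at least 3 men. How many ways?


Count by #men:
  3M,3W: C(7,3)×C(5,3)=350
  4M,2W: C(7,4)×C(5,2)=350
  5M,1W: C(7,5)×C(5,1)=105
  6M,0W: C(7,6)×C(5,0)=7
Total = 812

812


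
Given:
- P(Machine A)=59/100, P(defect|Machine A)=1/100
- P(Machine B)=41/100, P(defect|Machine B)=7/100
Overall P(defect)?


P(B) = Σ P(B|Aᵢ)×P(Aᵢ)
  1/100×59/100 = 59/10000
  7/100×41/100 = 287/10000
Sum = 173/5000

P(defect) = 173/5000 ≈ 3.46%


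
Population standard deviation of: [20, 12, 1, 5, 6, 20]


Mean = 64/6 = 32/3
  (20-32/3)²=784/9
  (12-32/3)²=16/9
  (1-32/3)²=841/9
  (5-32/3)²=289/9
  (6-32/3)²=196/9
  (20-32/3)²=784/9
Σ(x-μ)² = 970/3
σ² = (970/3)/6 = 485/9

σ = √(485/9) ≈ 7.3409


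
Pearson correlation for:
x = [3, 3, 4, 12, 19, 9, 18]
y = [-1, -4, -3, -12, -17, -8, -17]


n=7, Σx=68, Σy=-62, Σxy=-872, Σx²=944, Σy²=812
r = (7×(-872) - 68×(-62))/√((7×944 - 68²)(7×812 - (-62)²))
= -1888/√(1984×1840) = -1888/√3650560 ≈ -1888/1910.6439 ≈ -0.9881

r ≈ -0.9881


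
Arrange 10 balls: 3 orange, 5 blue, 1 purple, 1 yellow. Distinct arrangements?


10!/(3!×5!×1!×1!) = 5040

5040


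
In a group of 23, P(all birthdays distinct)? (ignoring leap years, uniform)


P(all different) = Π(365-i)/365 for i=0..22
= (365/365)×(364/365)×...×(343/365)
= 0.492703

P ≈ 0.4927 ≈ 49.27%


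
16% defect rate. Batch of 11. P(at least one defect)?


P(all good) = (21/25)^11 = 350277500542221/2384185791015625
P(≥1 defect) = 2033908290473404/2384185791015625

P = 2033908290473404/2384185791015625 ≈ 85.31%


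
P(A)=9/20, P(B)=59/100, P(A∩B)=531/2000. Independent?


P(A)×P(B) = 531/2000
P(A∩B) = 531/2000
Equal ✓ → Independent

Yes, independent


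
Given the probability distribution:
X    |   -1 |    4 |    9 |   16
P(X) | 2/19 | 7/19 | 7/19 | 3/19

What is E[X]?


E[X] = Σ x·P(X=x)
= (-1)×(2/19) + (4)×(7/19) + (9)×(7/19) + (16)×(3/19)
= 137/19

E[X] = 137/19


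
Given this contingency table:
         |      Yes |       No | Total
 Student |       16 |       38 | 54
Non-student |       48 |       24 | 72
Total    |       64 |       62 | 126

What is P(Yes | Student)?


P(Yes | Student) = 16/(16+38) = 16/54 = 8/27

P(Yes|Student) = 8/27 ≈ 29.63%


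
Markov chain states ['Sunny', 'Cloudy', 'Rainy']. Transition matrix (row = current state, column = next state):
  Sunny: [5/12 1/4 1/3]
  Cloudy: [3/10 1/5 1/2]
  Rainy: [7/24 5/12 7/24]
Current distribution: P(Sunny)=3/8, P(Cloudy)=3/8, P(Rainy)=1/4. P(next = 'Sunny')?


P(next=Sunny) = Σᵢ P(now=i)×P(i→Sunny)
= 3/8×5/12 + 3/8×3/10 + 1/4×7/24
= 5/32 + 9/80 + 7/96 = 41/120

P = 41/120 ≈ 0.3417


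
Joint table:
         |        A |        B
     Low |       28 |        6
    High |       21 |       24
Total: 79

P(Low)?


P(Low) = (28+6)/79 = 34/79

P(Low) = 34/79 ≈ 43.04%


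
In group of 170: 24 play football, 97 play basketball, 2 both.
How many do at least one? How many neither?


|A∪B| = 24+97-2 = 119
Neither = 170-119 = 51

At least one: 119; Neither: 51


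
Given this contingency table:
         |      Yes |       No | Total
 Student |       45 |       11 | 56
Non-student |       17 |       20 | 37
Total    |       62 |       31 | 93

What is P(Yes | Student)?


P(Yes | Student) = 45/(45+11) = 45/56

P(Yes|Student) = 45/56 ≈ 80.36%


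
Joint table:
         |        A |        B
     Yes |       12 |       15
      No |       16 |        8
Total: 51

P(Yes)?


P(Yes) = (12+15)/51 = 27/51 = 9/17

P(Yes) = 9/17 ≈ 52.94%


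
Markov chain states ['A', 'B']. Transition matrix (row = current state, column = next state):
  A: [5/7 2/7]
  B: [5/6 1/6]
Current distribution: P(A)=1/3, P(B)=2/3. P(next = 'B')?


P(next=B) = Σᵢ P(now=i)×P(i→B)
= 1/3×2/7 + 2/3×1/6
= 2/21 + 1/9 = 13/63

P = 13/63 ≈ 0.2063


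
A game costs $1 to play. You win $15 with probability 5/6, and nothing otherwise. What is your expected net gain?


E[gain] = (15-1)×5/6 + (-1)×1/6
= 35/3 - 1/6 = 23/2

Expected net gain = $23/2 ≈ $11.50


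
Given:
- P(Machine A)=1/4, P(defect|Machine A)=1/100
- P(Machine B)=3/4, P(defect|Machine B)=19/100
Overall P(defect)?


P(B) = Σ P(B|Aᵢ)×P(Aᵢ)
  1/100×1/4 = 1/400
  19/100×3/4 = 57/400
Sum = 29/200

P(defect) = 29/200 ≈ 14.50%


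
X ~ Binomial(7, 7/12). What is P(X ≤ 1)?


P(X ≤ 1) = Σ P(X=i) for i=0..1
P(X=0) = 78125/35831808
P(X=1) = 765625/35831808
Sum = 15625/663552

P(X ≤ 1) = 15625/663552 ≈ 2.35%


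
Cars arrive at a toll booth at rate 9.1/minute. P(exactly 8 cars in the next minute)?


Poisson(λ=9.1): P(X=8) = e^(-λ)×λ^k/k!
= e^(-9.1) × 9.1^8 / 8!
≈ 0.0001116658085 × 47025252.7615 / 40320 ≈ 0.130236

P(X=8) ≈ 0.130236 ≈ 13.02%


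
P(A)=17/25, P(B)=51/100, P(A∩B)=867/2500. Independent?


P(A)×P(B) = 867/2500
P(A∩B) = 867/2500
Equal ✓ → Independent

Yes, independent


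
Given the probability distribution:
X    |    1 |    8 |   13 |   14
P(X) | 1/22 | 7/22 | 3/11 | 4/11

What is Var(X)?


E[X] = 247/22
E[X²] = 3031/22
Var(X) = E[X²] - (E[X])² = 3031/22 - 61009/484 = 5673/484

Var(X) = 5673/484 ≈ 11.7211


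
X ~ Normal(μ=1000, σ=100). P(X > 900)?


z = (900-1000)/100 = -1.0
P(X > 900) = 1 - P(Z ≤ -1.0) = 1 - 0.1587 = 0.8413

P(X > 900) ≈ 0.8413


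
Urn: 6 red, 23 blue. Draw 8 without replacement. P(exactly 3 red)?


Hypergeometric: C(6,3)×C(23,5)/C(29,8)
= 20×33649/4292145 = 532/3393

P(X=3) = 532/3393 ≈ 15.68%


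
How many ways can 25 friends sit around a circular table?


Circular arrangements of 25 distinct objects: fix one position to break rotational symmetry.
(n-1)! = 24! = 620448401733239439360000

620448401733239439360000


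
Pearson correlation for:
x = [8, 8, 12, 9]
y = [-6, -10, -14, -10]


n=4, Σx=37, Σy=-40, Σxy=-386, Σx²=353, Σy²=432
r = (4×(-386) - 37×(-40))/√((4×353 - 37²)(4×432 - (-40)²))
= -64/√(43×128) = -64/√5504 ≈ -64/74.1889 ≈ -0.8627

r ≈ -0.8627


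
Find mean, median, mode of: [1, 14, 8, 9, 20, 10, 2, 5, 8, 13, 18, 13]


Sorted: [1, 2, 5, 8, 8, 9, 10, 13, 13, 14, 18, 20]
Mean = 121/12
Median = 19/2
Freq: {1: 1, 14: 1, 8: 2, 9: 1, 20: 1, 10: 1, 2: 1, 5: 1, 13: 2, 18: 1}
Mode: [8, 13]

Mean=121/12, Median=19/2, Mode=[8, 13]


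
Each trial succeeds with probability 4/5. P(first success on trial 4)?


Geometric: P(X=4) = (1-p)^(k-1)×p = (1/5)^3×4/5 = 4/625

P(X=4) = 4/625 ≈ 0.64%


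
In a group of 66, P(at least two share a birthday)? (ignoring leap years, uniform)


P(all different) = Π(365-i)/365 for i=0..65
= 0.001904
P(match) = 1 - 0.001904 = 0.998096

P ≈ 0.9981 ≈ 99.81%


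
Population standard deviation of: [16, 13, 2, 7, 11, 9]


Mean = 58/6 = 29/3
  (16-29/3)²=361/9
  (13-29/3)²=100/9
  (2-29/3)²=529/9
  (7-29/3)²=64/9
  (11-29/3)²=16/9
  (9-29/3)²=4/9
Σ(x-μ)² = 358/3
σ² = (358/3)/6 = 179/9

σ = √(179/9) ≈ 4.4597


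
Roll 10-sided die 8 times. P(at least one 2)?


P(no 2)^8 = (9/10)^8 = 43046721/100000000
P(≥1) = 1 - 43046721/100000000 = 56953279/100000000

P = 56953279/100000000 ≈ 56.95%


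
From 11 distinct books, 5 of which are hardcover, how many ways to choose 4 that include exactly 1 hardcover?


Choose 1 of the 5 hardcovers and 3 of the other 6 books:
C(5,1)×C(6,3) = 5×20 = 100

100


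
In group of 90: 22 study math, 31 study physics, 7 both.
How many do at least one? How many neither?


|A∪B| = 22+31-7 = 46
Neither = 90-46 = 44

At least one: 46; Neither: 44


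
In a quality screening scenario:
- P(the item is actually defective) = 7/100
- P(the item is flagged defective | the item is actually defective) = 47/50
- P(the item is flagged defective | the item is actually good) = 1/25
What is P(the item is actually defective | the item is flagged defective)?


Using Bayes' theorem:
P(A|B) = P(B|A)·P(A) / P(B)

P(the item is flagged defective) = 47/50 × 7/100 + 1/25 × 93/100
= 329/5000 + 93/2500 = 103/1000

P(the item is actually defective|the item is flagged defective) = (329/5000) / (103/1000) = 329/515

P(the item is actually defective|the item is flagged defective) = 329/515 ≈ 63.88%


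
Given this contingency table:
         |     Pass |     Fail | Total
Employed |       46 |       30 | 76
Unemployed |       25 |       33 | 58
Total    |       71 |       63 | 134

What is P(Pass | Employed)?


P(Pass | Employed) = 46/(46+30) = 46/76 = 23/38

P(Pass|Employed) = 23/38 ≈ 60.53%


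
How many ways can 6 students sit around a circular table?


Circular arrangements of 6 distinct objects: fix one position to break rotational symmetry.
(n-1)! = 5! = 120

120


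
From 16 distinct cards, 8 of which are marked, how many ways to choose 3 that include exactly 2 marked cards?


Choose 2 of the 8 marked cards and 1 of the other 8 cards:
C(8,2)×C(8,1) = 28×8 = 224

224


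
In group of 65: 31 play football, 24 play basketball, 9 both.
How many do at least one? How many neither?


|A∪B| = 31+24-9 = 46
Neither = 65-46 = 19

At least one: 46; Neither: 19


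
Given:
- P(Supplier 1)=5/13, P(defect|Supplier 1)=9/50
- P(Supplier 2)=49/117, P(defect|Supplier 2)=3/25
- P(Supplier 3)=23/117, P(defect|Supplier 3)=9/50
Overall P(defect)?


P(B) = Σ P(B|Aᵢ)×P(Aᵢ)
  9/50×5/13 = 9/130
  3/25×49/117 = 49/975
  9/50×23/117 = 23/650
Sum = 151/975

P(defect) = 151/975 ≈ 15.49%


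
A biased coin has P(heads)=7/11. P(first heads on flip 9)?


Geometric: P(X=9) = (1-p)^(k-1)×p = (4/11)^8×7/11 = 458752/2357947691

P(X=9) = 458752/2357947691 ≈ 0.02%


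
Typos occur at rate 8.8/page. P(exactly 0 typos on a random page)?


Poisson(λ=8.8): P(X=0) = e^(-λ)×λ^k/k!
= e^(-8.8) × 8.8^0 / 0!
≈ 0.0001507330751 × 1 / 1 ≈ 0.000151

P(X=0) ≈ 0.000151 ≈ 0.02%


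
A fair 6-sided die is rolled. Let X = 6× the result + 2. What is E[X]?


E[die] = (1+6)/2 = 7/2
E[X] = 6×7/2 + 2 = 23

E[X] = 23


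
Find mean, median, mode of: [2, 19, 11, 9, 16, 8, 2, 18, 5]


Sorted: [2, 2, 5, 8, 9, 11, 16, 18, 19]
Mean = 90/9 = 10
Median = 9
Freq: {2: 2, 19: 1, 11: 1, 9: 1, 16: 1, 8: 1, 18: 1, 5: 1}
Mode: [2]

Mean=10, Median=9, Mode=2


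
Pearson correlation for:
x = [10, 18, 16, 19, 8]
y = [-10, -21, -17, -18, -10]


n=5, Σx=71, Σy=-76, Σxy=-1172, Σx²=1105, Σy²=1254
r = (5×(-1172) - 71×(-76))/√((5×1105 - 71²)(5×1254 - (-76)²))
= -464/√(484×494) = -464/√239096 ≈ -464/488.9744 ≈ -0.9489

r ≈ -0.9489


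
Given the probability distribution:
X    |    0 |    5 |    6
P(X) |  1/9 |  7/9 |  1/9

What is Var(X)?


E[X] = 41/9
E[X²] = 211/9
Var(X) = E[X²] - (E[X])² = 211/9 - 1681/81 = 218/81

Var(X) = 218/81 ≈ 2.6914


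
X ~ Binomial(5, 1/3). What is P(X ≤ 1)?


P(X ≤ 1) = Σ P(X=i) for i=0..1
P(X=0) = 32/243
P(X=1) = 80/243
Sum = 112/243

P(X ≤ 1) = 112/243 ≈ 46.09%


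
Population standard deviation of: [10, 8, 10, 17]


Mean = 45/4
  (10-45/4)²=25/16
  (8-45/4)²=169/16
  (10-45/4)²=25/16
  (17-45/4)²=529/16
Σ(x-μ)² = 187/4
σ² = (187/4)/4 = 187/16

σ = √(187/16) ≈ 3.4187


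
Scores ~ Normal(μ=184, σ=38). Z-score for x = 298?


z = (x - μ)/σ = (298 - 184)/38 = 3.0

z = 3.0


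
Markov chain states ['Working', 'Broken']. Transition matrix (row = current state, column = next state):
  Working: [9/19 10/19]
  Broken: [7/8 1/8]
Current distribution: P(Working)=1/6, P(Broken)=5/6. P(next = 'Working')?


P(next=Working) = Σᵢ P(now=i)×P(i→Working)
= 1/6×9/19 + 5/6×7/8
= 3/38 + 35/48 = 737/912

P = 737/912 ≈ 0.8081


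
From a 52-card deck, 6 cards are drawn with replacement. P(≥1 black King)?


P(not a black King) = 50/52 = 25/26
P(none in 6 draws) = (25/26)^6 = 244140625/308915776
P(≥1 black King) = 1 - 244140625/308915776 = 64775151/308915776

P = 64775151/308915776 ≈ 20.97%


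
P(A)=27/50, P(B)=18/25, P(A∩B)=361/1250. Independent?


P(A)×P(B) = 243/625
P(A∩B) = 361/1250
Not equal → NOT independent

No, not independent


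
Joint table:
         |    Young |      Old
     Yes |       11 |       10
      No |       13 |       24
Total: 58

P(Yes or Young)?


P(Yes∨Young) = P(Yes) + P(Young) - P(Yes∧Young)
= (21 + 24 - 11)/58 = 34/58 = 17/29

P = 17/29 ≈ 58.62%


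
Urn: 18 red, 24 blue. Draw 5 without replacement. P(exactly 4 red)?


Hypergeometric: C(18,4)×C(24,1)/C(42,5)
= 3060×24/850668 = 6120/70889

P(X=4) = 6120/70889 ≈ 8.63%


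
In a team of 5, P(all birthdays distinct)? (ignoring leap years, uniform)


P(all different) = Π(365-i)/365 for i=0..4
= (365/365)×(364/365)×...×(361/365)
= 0.972864

P ≈ 0.9729 ≈ 97.29%


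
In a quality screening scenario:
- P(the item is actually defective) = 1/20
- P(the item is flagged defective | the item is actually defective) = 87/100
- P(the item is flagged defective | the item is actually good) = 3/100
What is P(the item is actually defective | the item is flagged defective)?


Using Bayes' theorem:
P(A|B) = P(B|A)·P(A) / P(B)

P(the item is flagged defective) = 87/100 × 1/20 + 3/100 × 19/20
= 87/2000 + 57/2000 = 9/125

P(the item is actually defective|the item is flagged defective) = (87/2000) / (9/125) = 29/48

P(the item is actually defective|the item is flagged defective) = 29/48 ≈ 60.42%


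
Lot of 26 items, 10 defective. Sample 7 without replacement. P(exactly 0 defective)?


Hypergeometric: C(10,0)×C(16,7)/C(26,7)
= 1×11440/657800 = 2/115

P(X=0) = 2/115 ≈ 1.74%


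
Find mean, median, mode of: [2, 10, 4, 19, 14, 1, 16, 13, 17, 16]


Sorted: [1, 2, 4, 10, 13, 14, 16, 16, 17, 19]
Mean = 112/10 = 56/5
Median = 27/2
Freq: {2: 1, 10: 1, 4: 1, 19: 1, 14: 1, 1: 1, 16: 2, 13: 1, 17: 1}
Mode: [16]

Mean=56/5, Median=27/2, Mode=16


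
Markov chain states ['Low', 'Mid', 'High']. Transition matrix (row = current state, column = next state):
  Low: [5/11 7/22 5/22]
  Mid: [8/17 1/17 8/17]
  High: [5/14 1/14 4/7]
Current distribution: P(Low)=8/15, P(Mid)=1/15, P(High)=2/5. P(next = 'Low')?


P(next=Low) = Σᵢ P(now=i)×P(i→Low)
= 8/15×5/11 + 1/15×8/17 + 2/5×5/14
= 8/33 + 8/255 + 1/7 = 2727/6545

P = 2727/6545 ≈ 0.4167


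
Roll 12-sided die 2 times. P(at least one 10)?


P(no 10)^2 = (11/12)^2 = 121/144
P(≥1) = 1 - 121/144 = 23/144

P = 23/144 ≈ 15.97%


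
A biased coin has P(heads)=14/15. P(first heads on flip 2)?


Geometric: P(X=2) = (1-p)^(k-1)×p = (1/15)^1×14/15 = 14/225

P(X=2) = 14/225 ≈ 6.22%


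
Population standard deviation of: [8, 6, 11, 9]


Mean = 34/4 = 17/2
  (8-17/2)²=1/4
  (6-17/2)²=25/4
  (11-17/2)²=25/4
  (9-17/2)²=1/4
Σ(x-μ)² = 13
σ² = 13/4

σ = √(13/4) ≈ 1.8028


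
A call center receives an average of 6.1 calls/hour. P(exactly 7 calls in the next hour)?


Poisson(λ=6.1): P(X=7) = e^(-λ)×λ^k/k!
= e^(-6.1) × 6.1^7 / 7!
≈ 0.002242867719 × 314274.283602 / 5040 ≈ 0.139856

P(X=7) ≈ 0.139856 ≈ 13.99%


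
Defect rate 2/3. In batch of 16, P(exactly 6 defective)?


Binomial: P(X=6) = C(16,6)×p^6×(1-p)^10
= 8008 × 64/729 × 1/59049 = 512512/43046721

P(X=6) = 512512/43046721 ≈ 1.19%


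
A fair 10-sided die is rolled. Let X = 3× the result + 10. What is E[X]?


E[die] = (1+10)/2 = 11/2
E[X] = 3×11/2 + 10 = 53/2

E[X] = 53/2


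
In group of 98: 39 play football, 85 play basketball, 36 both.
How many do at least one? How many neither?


|A∪B| = 39+85-36 = 88
Neither = 98-88 = 10

At least one: 88; Neither: 10


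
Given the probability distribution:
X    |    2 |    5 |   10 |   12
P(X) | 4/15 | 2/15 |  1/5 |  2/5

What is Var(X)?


E[X] = 8
E[X²] = 82
Var(X) = E[X²] - (E[X])² = 82 - 64 = 18

Var(X) = 18 ≈ 18.0000


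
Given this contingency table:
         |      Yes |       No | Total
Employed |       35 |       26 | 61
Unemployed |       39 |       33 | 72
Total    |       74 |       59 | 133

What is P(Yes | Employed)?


P(Yes | Employed) = 35/(35+26) = 35/61

P(Yes|Employed) = 35/61 ≈ 57.38%


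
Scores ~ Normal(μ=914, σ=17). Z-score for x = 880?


z = (x - μ)/σ = (880 - 914)/17 = -2.0

z = -2.0


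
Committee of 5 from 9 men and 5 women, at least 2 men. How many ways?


Count by #men:
  2M,3W: C(9,2)×C(5,3)=360
  3M,2W: C(9,3)×C(5,2)=840
  4M,1W: C(9,4)×C(5,1)=630
  5M,0W: C(9,5)×C(5,0)=126
Total = 1956

1956


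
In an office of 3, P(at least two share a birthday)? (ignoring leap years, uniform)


P(all different) = Π(365-i)/365 for i=0..2
= 0.991796
P(match) = 1 - 0.991796 = 0.008204

P ≈ 0.0082 ≈ 0.82%


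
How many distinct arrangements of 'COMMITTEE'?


Letters: 9, freq: {'C': 1, 'O': 1, 'M': 2, 'I': 1, 'T': 2, 'E': 2}
9!/(1!×1!×2!×1!×2!×2!) = 362880/8 = 45360

45360


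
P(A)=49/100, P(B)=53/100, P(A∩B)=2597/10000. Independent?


P(A)×P(B) = 2597/10000
P(A∩B) = 2597/10000
Equal ✓ → Independent

Yes, independent


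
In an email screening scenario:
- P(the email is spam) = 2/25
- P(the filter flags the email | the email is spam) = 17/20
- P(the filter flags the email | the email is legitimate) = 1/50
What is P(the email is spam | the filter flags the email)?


Using Bayes' theorem:
P(A|B) = P(B|A)·P(A) / P(B)

P(the filter flags the email) = 17/20 × 2/25 + 1/50 × 23/25
= 17/250 + 23/1250 = 54/625

P(the email is spam|the filter flags the email) = (17/250) / (54/625) = 85/108

P(the email is spam|the filter flags the email) = 85/108 ≈ 78.70%


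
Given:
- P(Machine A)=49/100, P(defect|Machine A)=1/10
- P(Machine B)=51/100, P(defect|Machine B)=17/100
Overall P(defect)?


P(B) = Σ P(B|Aᵢ)×P(Aᵢ)
  1/10×49/100 = 49/1000
  17/100×51/100 = 867/10000
Sum = 1357/10000

P(defect) = 1357/10000 ≈ 13.57%


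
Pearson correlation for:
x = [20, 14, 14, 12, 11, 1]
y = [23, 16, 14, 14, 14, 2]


n=6, Σx=72, Σy=83, Σxy=1204, Σx²=1058, Σy²=1377
r = (6×1204 - 72×83)/√((6×1058 - 72²)(6×1377 - 83²))
= 1248/√(1164×1373) = 1248/√1598172 ≈ 1248/1264.1883 ≈ 0.9872

r ≈ 0.9872


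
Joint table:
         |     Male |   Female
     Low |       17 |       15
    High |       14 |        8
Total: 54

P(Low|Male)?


P(Low|Male) = 17/(17+14) = 17/31

P = 17/31 ≈ 54.84%


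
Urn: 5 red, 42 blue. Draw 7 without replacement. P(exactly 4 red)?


Hypergeometric: C(5,4)×C(42,3)/C(47,7)
= 5×11480/62891499 = 1400/1533939

P(X=4) = 1400/1533939 ≈ 0.09%


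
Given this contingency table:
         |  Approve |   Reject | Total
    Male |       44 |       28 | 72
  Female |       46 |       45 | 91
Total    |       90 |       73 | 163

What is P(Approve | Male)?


P(Approve | Male) = 44/(44+28) = 44/72 = 11/18

P(Approve|Male) = 11/18 ≈ 61.11%


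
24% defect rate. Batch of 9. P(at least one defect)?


P(all good) = (19/25)^9 = 322687697779/3814697265625
P(≥1 defect) = 3492009567846/3814697265625

P = 3492009567846/3814697265625 ≈ 91.54%


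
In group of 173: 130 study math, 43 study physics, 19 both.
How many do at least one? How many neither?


|A∪B| = 130+43-19 = 154
Neither = 173-154 = 19

At least one: 154; Neither: 19


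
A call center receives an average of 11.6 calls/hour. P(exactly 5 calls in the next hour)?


Poisson(λ=11.6): P(X=5) = e^(-λ)×λ^k/k!
= e^(-11.6) × 11.6^5 / 5!
≈ 9.166087736e-06 × 210034.16576 / 120 ≈ 0.016043

P(X=5) ≈ 0.016043 ≈ 1.60%


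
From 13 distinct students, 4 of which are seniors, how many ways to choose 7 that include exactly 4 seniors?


Choose 4 of the 4 seniors and 3 of the other 9 students:
C(4,4)×C(9,3) = 1×84 = 84

84


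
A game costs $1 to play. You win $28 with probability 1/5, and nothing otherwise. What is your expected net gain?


E[gain] = (28-1)×1/5 + (-1)×4/5
= 27/5 - 4/5 = 23/5

Expected net gain = $23/5 ≈ $4.60


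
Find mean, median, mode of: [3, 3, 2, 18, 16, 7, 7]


Sorted: [2, 3, 3, 7, 7, 16, 18]
Mean = 56/7 = 8
Median = 7
Freq: {3: 2, 2: 1, 18: 1, 16: 1, 7: 2}
Mode: [3, 7]

Mean=8, Median=7, Mode=[3, 7]


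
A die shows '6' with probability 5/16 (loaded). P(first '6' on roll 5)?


Geometric: P(X=5) = (1-p)^(k-1)×p = (11/16)^4×5/16 = 73205/1048576

P(X=5) = 73205/1048576 ≈ 6.98%


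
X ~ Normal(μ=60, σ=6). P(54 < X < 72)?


z₁=(54-60)/6=-1.0, z₂=(72-60)/6=2.0
P = Φ(2.0) - Φ(-1.0) = 0.977250 - 0.158655 = 0.818595 ≈ 0.8186

P(54 < X < 72) ≈ 0.8186


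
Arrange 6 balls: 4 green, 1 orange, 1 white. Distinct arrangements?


6!/(4!×1!×1!) = 30

30
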